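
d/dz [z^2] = 2*z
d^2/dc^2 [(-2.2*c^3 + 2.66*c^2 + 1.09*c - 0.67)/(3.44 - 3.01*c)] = (39.86444*c^3 - 136.67808*c^2 + 156.20352*c - 73.38681)/(27.270901*c^3 - 93.500232*c^2 + 106.857408*c - 40.707584)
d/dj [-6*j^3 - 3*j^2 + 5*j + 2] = -18*j^2 - 6*j + 5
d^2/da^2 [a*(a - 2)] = 2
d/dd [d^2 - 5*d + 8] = 2*d - 5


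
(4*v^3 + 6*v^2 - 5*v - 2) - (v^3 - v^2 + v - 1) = 3*v^3 + 7*v^2 - 6*v - 1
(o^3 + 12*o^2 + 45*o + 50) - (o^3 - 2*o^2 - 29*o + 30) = 14*o^2 + 74*o + 20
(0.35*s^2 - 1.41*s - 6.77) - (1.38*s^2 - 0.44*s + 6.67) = -1.03*s^2 - 0.97*s - 13.44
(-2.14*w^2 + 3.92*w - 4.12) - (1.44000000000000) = -2.14*w^2 + 3.92*w - 5.56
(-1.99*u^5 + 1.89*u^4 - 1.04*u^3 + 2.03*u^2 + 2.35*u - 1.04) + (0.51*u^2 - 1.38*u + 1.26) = -1.99*u^5 + 1.89*u^4 - 1.04*u^3 + 2.54*u^2 + 0.97*u + 0.22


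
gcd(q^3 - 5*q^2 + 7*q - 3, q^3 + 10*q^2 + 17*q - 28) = q - 1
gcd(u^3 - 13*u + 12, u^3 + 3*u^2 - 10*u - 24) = u^2 + u - 12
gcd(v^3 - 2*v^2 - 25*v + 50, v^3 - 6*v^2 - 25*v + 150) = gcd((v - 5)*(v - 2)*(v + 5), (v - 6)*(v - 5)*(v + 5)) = v^2 - 25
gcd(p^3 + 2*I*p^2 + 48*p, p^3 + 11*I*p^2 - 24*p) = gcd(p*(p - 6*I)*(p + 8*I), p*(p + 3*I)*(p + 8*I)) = p^2 + 8*I*p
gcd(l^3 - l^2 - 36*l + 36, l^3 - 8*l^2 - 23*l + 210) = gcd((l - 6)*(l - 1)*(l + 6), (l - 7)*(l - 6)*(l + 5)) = l - 6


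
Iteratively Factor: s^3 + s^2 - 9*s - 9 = (s - 3)*(s^2 + 4*s + 3) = (s - 3)*(s + 3)*(s + 1)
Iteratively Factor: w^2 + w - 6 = (w - 2)*(w + 3)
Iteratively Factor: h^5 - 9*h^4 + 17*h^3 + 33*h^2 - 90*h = (h - 3)*(h^4 - 6*h^3 - h^2 + 30*h) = (h - 3)^2*(h^3 - 3*h^2 - 10*h) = (h - 5)*(h - 3)^2*(h^2 + 2*h) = (h - 5)*(h - 3)^2*(h + 2)*(h)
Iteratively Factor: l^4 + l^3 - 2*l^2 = (l)*(l^3 + l^2 - 2*l) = l^2*(l^2 + l - 2) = l^2*(l + 2)*(l - 1)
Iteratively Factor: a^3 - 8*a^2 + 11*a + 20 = (a - 5)*(a^2 - 3*a - 4) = (a - 5)*(a + 1)*(a - 4)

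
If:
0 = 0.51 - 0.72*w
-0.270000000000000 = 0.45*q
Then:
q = -0.60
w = 0.71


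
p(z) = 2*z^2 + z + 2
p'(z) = 4*z + 1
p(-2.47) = 11.73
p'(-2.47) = -8.88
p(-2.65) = 13.40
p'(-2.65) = -9.60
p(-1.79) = 6.62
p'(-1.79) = -6.16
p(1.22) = 6.20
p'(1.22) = 5.88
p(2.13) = 13.20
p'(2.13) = 9.52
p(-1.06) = 3.19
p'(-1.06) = -3.24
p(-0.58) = 2.09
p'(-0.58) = -1.32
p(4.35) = 44.20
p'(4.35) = 18.40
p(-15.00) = 437.00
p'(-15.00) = -59.00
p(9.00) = 173.00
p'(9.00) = 37.00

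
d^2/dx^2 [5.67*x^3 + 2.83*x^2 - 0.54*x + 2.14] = 34.02*x + 5.66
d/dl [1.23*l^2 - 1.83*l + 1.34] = 2.46*l - 1.83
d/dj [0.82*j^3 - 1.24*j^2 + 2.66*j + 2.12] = 2.46*j^2 - 2.48*j + 2.66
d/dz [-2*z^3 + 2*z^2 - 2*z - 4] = -6*z^2 + 4*z - 2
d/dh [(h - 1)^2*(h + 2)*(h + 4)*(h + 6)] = 5*h^4 + 40*h^3 + 63*h^2 - 56*h - 52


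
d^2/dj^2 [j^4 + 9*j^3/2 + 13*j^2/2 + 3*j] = 12*j^2 + 27*j + 13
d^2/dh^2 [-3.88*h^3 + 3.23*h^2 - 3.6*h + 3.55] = 6.46 - 23.28*h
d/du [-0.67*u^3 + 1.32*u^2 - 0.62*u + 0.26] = -2.01*u^2 + 2.64*u - 0.62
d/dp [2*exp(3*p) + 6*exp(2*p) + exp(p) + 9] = (6*exp(2*p) + 12*exp(p) + 1)*exp(p)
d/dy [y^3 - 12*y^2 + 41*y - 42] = 3*y^2 - 24*y + 41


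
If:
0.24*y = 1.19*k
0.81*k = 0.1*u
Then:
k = 0.201680672268908*y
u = 1.63361344537815*y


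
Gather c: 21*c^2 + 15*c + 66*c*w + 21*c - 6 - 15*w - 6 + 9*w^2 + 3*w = 21*c^2 + c*(66*w + 36) + 9*w^2 - 12*w - 12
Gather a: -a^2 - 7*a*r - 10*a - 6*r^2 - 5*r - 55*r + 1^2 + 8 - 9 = -a^2 + a*(-7*r - 10) - 6*r^2 - 60*r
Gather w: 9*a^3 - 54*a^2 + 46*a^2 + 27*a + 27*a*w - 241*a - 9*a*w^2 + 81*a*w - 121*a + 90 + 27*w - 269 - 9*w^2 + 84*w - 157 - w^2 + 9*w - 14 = 9*a^3 - 8*a^2 - 335*a + w^2*(-9*a - 10) + w*(108*a + 120) - 350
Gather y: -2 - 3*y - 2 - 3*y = -6*y - 4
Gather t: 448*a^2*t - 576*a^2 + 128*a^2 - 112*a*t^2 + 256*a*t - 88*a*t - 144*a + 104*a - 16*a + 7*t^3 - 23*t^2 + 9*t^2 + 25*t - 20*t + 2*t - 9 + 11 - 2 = -448*a^2 - 56*a + 7*t^3 + t^2*(-112*a - 14) + t*(448*a^2 + 168*a + 7)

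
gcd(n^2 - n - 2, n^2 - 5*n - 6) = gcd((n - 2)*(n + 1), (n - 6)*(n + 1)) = n + 1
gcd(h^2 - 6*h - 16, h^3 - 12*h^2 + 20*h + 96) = h^2 - 6*h - 16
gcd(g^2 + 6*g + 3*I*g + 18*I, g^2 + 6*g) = g + 6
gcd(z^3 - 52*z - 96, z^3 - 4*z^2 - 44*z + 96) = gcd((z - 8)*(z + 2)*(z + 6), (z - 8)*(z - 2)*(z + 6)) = z^2 - 2*z - 48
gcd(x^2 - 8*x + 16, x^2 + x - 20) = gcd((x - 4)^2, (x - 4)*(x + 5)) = x - 4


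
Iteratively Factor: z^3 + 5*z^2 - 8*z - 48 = (z + 4)*(z^2 + z - 12) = (z - 3)*(z + 4)*(z + 4)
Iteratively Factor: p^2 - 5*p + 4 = (p - 1)*(p - 4)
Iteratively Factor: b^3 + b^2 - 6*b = (b)*(b^2 + b - 6) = b*(b - 2)*(b + 3)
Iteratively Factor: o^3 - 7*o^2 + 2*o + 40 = (o - 4)*(o^2 - 3*o - 10) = (o - 4)*(o + 2)*(o - 5)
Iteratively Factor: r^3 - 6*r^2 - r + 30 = (r - 5)*(r^2 - r - 6) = (r - 5)*(r - 3)*(r + 2)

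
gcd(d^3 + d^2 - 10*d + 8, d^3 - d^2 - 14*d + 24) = d^2 + 2*d - 8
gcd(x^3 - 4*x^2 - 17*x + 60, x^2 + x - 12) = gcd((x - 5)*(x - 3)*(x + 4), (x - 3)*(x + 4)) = x^2 + x - 12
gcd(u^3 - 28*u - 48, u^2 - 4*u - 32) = u + 4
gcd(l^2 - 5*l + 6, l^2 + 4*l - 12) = l - 2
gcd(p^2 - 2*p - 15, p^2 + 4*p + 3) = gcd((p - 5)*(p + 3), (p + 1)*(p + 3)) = p + 3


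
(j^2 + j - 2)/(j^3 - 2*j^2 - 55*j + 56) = (j + 2)/(j^2 - j - 56)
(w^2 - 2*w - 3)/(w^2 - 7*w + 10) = (w^2 - 2*w - 3)/(w^2 - 7*w + 10)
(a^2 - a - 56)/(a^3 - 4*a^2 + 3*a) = (a^2 - a - 56)/(a*(a^2 - 4*a + 3))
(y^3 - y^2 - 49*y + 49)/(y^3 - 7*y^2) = 1 + 6/y - 7/y^2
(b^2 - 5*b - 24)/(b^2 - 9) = (b - 8)/(b - 3)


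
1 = 1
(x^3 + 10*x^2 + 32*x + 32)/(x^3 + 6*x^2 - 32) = (x + 2)/(x - 2)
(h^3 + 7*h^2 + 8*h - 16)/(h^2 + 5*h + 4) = (h^2 + 3*h - 4)/(h + 1)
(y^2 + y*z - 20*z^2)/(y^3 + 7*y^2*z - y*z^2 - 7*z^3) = (y^2 + y*z - 20*z^2)/(y^3 + 7*y^2*z - y*z^2 - 7*z^3)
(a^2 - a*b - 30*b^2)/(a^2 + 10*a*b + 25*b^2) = (a - 6*b)/(a + 5*b)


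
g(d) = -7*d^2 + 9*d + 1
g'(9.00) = -117.00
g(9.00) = -485.00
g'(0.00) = 9.00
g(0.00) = 1.00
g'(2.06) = -19.84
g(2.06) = -10.17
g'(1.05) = -5.70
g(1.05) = 2.73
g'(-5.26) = 82.64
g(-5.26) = -240.01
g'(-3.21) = 53.94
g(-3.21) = -100.02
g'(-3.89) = 63.46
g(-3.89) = -139.93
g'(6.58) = -83.12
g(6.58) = -242.85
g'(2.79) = -30.06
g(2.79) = -28.38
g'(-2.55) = 44.70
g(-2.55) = -67.47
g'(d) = 9 - 14*d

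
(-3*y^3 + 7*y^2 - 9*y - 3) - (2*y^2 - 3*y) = -3*y^3 + 5*y^2 - 6*y - 3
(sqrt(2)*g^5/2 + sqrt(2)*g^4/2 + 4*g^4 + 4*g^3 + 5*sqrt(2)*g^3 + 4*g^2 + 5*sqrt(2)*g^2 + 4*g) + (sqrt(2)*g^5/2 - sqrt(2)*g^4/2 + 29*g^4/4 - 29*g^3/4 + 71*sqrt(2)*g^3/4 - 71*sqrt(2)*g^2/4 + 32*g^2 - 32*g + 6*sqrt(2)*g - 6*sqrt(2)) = sqrt(2)*g^5 + 45*g^4/4 - 13*g^3/4 + 91*sqrt(2)*g^3/4 - 51*sqrt(2)*g^2/4 + 36*g^2 - 28*g + 6*sqrt(2)*g - 6*sqrt(2)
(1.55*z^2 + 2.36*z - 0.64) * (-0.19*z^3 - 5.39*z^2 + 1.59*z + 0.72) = -0.2945*z^5 - 8.8029*z^4 - 10.1343*z^3 + 8.318*z^2 + 0.6816*z - 0.4608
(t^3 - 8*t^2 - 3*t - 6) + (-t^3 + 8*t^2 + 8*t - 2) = 5*t - 8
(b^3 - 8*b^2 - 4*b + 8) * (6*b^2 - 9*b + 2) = 6*b^5 - 57*b^4 + 50*b^3 + 68*b^2 - 80*b + 16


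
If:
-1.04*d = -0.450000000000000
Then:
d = 0.43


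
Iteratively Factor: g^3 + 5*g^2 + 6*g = (g + 3)*(g^2 + 2*g) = (g + 2)*(g + 3)*(g)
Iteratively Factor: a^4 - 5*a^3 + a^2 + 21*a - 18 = (a + 2)*(a^3 - 7*a^2 + 15*a - 9) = (a - 1)*(a + 2)*(a^2 - 6*a + 9) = (a - 3)*(a - 1)*(a + 2)*(a - 3)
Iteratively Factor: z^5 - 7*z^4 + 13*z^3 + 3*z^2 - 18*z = (z - 3)*(z^4 - 4*z^3 + z^2 + 6*z) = z*(z - 3)*(z^3 - 4*z^2 + z + 6) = z*(z - 3)^2*(z^2 - z - 2) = z*(z - 3)^2*(z - 2)*(z + 1)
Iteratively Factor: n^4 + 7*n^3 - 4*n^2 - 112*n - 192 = (n + 4)*(n^3 + 3*n^2 - 16*n - 48) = (n - 4)*(n + 4)*(n^2 + 7*n + 12) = (n - 4)*(n + 3)*(n + 4)*(n + 4)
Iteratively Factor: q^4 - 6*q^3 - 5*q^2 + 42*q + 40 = (q - 5)*(q^3 - q^2 - 10*q - 8) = (q - 5)*(q + 2)*(q^2 - 3*q - 4) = (q - 5)*(q + 1)*(q + 2)*(q - 4)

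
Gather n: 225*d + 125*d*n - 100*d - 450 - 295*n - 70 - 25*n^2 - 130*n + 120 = 125*d - 25*n^2 + n*(125*d - 425) - 400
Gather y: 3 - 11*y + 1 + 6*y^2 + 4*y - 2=6*y^2 - 7*y + 2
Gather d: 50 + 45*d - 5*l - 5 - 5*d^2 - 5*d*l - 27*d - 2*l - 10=-5*d^2 + d*(18 - 5*l) - 7*l + 35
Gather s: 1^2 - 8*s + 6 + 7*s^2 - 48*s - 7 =7*s^2 - 56*s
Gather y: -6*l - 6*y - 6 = -6*l - 6*y - 6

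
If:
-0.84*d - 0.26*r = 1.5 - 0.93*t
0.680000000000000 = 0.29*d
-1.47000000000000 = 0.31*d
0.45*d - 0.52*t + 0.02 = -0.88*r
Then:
No Solution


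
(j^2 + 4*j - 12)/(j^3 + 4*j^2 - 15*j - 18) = (j - 2)/(j^2 - 2*j - 3)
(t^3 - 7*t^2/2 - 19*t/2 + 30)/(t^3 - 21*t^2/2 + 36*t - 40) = (t + 3)/(t - 4)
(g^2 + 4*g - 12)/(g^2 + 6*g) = (g - 2)/g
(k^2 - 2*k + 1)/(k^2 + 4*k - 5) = (k - 1)/(k + 5)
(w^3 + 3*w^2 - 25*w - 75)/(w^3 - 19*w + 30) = (w^2 - 2*w - 15)/(w^2 - 5*w + 6)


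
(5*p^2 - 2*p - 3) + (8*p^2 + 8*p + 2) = 13*p^2 + 6*p - 1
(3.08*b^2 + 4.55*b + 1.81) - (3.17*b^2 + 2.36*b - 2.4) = -0.0899999999999999*b^2 + 2.19*b + 4.21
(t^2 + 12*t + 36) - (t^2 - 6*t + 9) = 18*t + 27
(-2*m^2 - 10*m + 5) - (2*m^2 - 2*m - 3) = -4*m^2 - 8*m + 8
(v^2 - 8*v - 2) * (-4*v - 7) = -4*v^3 + 25*v^2 + 64*v + 14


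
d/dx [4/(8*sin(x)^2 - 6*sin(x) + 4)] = 2*(3 - 8*sin(x))*cos(x)/(4*sin(x)^2 - 3*sin(x) + 2)^2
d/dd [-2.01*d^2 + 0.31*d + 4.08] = 0.31 - 4.02*d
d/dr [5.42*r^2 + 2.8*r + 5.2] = 10.84*r + 2.8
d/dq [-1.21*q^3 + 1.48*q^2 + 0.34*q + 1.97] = -3.63*q^2 + 2.96*q + 0.34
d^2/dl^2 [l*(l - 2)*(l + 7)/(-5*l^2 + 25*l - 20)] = 16*(-4*l^3 + 15*l^2 - 27*l + 25)/(5*(l^6 - 15*l^5 + 87*l^4 - 245*l^3 + 348*l^2 - 240*l + 64))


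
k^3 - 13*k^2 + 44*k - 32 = (k - 8)*(k - 4)*(k - 1)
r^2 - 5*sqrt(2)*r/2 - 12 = (r - 4*sqrt(2))*(r + 3*sqrt(2)/2)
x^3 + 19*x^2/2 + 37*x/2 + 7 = (x + 1/2)*(x + 2)*(x + 7)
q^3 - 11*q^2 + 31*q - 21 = (q - 7)*(q - 3)*(q - 1)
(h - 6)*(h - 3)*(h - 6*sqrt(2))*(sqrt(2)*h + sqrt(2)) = sqrt(2)*h^4 - 12*h^3 - 8*sqrt(2)*h^3 + 9*sqrt(2)*h^2 + 96*h^2 - 108*h + 18*sqrt(2)*h - 216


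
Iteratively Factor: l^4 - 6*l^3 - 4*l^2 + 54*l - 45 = (l - 3)*(l^3 - 3*l^2 - 13*l + 15) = (l - 3)*(l - 1)*(l^2 - 2*l - 15) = (l - 3)*(l - 1)*(l + 3)*(l - 5)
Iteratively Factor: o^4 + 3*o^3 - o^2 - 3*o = (o + 1)*(o^3 + 2*o^2 - 3*o) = o*(o + 1)*(o^2 + 2*o - 3) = o*(o - 1)*(o + 1)*(o + 3)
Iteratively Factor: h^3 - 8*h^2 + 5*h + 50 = (h + 2)*(h^2 - 10*h + 25) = (h - 5)*(h + 2)*(h - 5)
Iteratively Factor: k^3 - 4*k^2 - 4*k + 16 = (k + 2)*(k^2 - 6*k + 8) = (k - 4)*(k + 2)*(k - 2)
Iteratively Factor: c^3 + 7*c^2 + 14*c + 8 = (c + 4)*(c^2 + 3*c + 2) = (c + 1)*(c + 4)*(c + 2)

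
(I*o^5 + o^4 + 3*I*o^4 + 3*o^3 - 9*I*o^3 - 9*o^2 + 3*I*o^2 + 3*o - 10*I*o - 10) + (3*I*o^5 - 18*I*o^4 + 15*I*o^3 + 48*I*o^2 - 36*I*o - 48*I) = 4*I*o^5 + o^4 - 15*I*o^4 + 3*o^3 + 6*I*o^3 - 9*o^2 + 51*I*o^2 + 3*o - 46*I*o - 10 - 48*I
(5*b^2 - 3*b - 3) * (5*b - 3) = 25*b^3 - 30*b^2 - 6*b + 9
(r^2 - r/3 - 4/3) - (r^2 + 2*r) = -7*r/3 - 4/3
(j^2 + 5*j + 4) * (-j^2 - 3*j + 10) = -j^4 - 8*j^3 - 9*j^2 + 38*j + 40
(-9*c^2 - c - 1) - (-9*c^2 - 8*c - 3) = 7*c + 2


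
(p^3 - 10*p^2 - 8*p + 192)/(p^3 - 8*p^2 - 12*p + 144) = (p - 8)/(p - 6)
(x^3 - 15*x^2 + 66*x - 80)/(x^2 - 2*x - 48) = (x^2 - 7*x + 10)/(x + 6)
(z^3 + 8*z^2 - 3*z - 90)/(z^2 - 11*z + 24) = (z^2 + 11*z + 30)/(z - 8)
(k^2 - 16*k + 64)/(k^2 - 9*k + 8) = (k - 8)/(k - 1)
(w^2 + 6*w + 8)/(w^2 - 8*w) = (w^2 + 6*w + 8)/(w*(w - 8))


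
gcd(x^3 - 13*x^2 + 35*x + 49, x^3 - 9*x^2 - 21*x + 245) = x^2 - 14*x + 49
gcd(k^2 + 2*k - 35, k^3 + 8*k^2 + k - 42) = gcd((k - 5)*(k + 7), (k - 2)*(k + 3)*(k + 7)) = k + 7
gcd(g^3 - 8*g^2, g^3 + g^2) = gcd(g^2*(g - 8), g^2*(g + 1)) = g^2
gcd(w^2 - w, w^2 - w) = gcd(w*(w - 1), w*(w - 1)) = w^2 - w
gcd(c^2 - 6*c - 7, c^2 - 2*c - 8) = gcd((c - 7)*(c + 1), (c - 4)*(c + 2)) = 1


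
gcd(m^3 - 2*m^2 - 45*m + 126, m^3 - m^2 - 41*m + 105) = m^2 + 4*m - 21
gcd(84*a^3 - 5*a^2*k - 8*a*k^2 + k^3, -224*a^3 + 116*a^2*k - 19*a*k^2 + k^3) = 28*a^2 - 11*a*k + k^2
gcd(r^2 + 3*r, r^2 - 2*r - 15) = r + 3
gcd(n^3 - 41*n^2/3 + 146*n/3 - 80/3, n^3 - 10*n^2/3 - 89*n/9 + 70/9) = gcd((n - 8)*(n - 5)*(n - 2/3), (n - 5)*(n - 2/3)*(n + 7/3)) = n^2 - 17*n/3 + 10/3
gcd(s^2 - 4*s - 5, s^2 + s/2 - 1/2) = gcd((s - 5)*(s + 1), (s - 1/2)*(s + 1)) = s + 1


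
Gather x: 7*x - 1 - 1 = 7*x - 2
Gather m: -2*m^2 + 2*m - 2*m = -2*m^2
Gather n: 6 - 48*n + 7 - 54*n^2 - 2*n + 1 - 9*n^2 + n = -63*n^2 - 49*n + 14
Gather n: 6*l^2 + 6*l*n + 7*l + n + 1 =6*l^2 + 7*l + n*(6*l + 1) + 1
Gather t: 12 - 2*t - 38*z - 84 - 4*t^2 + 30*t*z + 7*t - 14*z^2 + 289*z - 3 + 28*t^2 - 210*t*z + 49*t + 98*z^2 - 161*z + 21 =24*t^2 + t*(54 - 180*z) + 84*z^2 + 90*z - 54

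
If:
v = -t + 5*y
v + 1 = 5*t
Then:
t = 5*y/6 + 1/6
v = 25*y/6 - 1/6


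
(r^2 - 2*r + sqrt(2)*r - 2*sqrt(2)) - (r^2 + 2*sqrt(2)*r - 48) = -2*r - sqrt(2)*r - 2*sqrt(2) + 48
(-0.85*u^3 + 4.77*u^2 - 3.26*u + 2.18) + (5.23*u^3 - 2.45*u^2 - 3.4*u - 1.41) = 4.38*u^3 + 2.32*u^2 - 6.66*u + 0.77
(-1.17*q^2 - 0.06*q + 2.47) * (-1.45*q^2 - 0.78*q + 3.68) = 1.6965*q^4 + 0.9996*q^3 - 7.8403*q^2 - 2.1474*q + 9.0896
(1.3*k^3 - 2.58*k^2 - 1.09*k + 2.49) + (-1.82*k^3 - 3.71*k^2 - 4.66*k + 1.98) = -0.52*k^3 - 6.29*k^2 - 5.75*k + 4.47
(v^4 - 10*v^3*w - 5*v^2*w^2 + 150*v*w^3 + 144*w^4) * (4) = 4*v^4 - 40*v^3*w - 20*v^2*w^2 + 600*v*w^3 + 576*w^4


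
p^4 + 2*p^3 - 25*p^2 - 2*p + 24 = (p - 4)*(p - 1)*(p + 1)*(p + 6)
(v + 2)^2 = v^2 + 4*v + 4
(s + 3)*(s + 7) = s^2 + 10*s + 21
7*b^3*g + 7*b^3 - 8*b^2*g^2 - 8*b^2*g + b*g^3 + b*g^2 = (-7*b + g)*(-b + g)*(b*g + b)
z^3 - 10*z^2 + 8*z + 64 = (z - 8)*(z - 4)*(z + 2)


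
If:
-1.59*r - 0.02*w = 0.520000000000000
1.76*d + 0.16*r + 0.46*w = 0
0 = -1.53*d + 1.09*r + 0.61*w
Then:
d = -0.08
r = -0.33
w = 0.40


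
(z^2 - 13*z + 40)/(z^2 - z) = (z^2 - 13*z + 40)/(z*(z - 1))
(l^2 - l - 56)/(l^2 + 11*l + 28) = (l - 8)/(l + 4)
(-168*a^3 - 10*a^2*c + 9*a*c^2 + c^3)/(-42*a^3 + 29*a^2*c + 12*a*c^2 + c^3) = (4*a - c)/(a - c)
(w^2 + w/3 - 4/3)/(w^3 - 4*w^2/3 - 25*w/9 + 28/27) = 9*(w - 1)/(9*w^2 - 24*w + 7)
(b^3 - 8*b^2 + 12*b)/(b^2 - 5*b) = (b^2 - 8*b + 12)/(b - 5)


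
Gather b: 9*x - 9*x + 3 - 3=0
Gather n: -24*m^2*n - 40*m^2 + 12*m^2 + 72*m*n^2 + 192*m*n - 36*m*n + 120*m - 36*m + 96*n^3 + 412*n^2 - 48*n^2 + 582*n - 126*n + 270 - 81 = -28*m^2 + 84*m + 96*n^3 + n^2*(72*m + 364) + n*(-24*m^2 + 156*m + 456) + 189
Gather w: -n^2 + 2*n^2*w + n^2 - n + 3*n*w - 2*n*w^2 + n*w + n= -2*n*w^2 + w*(2*n^2 + 4*n)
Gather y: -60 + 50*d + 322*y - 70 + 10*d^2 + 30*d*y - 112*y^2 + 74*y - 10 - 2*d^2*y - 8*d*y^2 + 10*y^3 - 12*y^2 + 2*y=10*d^2 + 50*d + 10*y^3 + y^2*(-8*d - 124) + y*(-2*d^2 + 30*d + 398) - 140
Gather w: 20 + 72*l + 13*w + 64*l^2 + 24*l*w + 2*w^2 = 64*l^2 + 72*l + 2*w^2 + w*(24*l + 13) + 20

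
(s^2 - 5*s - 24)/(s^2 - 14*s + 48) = (s + 3)/(s - 6)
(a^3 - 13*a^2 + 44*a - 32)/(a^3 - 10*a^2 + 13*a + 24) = (a^2 - 5*a + 4)/(a^2 - 2*a - 3)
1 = 1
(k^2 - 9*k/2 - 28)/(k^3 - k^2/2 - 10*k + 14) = (k - 8)/(k^2 - 4*k + 4)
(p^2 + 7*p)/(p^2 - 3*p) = (p + 7)/(p - 3)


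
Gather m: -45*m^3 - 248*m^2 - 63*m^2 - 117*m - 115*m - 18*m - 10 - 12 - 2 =-45*m^3 - 311*m^2 - 250*m - 24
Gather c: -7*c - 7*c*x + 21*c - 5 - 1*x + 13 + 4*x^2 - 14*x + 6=c*(14 - 7*x) + 4*x^2 - 15*x + 14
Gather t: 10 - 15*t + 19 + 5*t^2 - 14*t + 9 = 5*t^2 - 29*t + 38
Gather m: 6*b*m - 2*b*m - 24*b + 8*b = 4*b*m - 16*b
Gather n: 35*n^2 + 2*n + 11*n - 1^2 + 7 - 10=35*n^2 + 13*n - 4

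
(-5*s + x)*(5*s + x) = -25*s^2 + x^2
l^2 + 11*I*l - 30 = (l + 5*I)*(l + 6*I)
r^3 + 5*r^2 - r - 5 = (r - 1)*(r + 1)*(r + 5)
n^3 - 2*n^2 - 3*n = n*(n - 3)*(n + 1)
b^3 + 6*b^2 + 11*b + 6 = (b + 1)*(b + 2)*(b + 3)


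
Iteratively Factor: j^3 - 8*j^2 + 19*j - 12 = (j - 4)*(j^2 - 4*j + 3) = (j - 4)*(j - 3)*(j - 1)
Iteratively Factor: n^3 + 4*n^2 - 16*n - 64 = (n - 4)*(n^2 + 8*n + 16) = (n - 4)*(n + 4)*(n + 4)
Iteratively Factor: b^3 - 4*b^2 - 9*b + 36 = (b - 4)*(b^2 - 9) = (b - 4)*(b - 3)*(b + 3)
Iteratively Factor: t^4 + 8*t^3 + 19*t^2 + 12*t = (t + 4)*(t^3 + 4*t^2 + 3*t) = (t + 1)*(t + 4)*(t^2 + 3*t) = (t + 1)*(t + 3)*(t + 4)*(t)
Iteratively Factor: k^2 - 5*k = (k - 5)*(k)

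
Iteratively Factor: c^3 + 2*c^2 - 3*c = (c)*(c^2 + 2*c - 3) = c*(c - 1)*(c + 3)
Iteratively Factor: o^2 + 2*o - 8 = (o + 4)*(o - 2)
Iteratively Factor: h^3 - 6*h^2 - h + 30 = (h - 5)*(h^2 - h - 6) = (h - 5)*(h + 2)*(h - 3)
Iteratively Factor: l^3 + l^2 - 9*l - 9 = (l - 3)*(l^2 + 4*l + 3) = (l - 3)*(l + 1)*(l + 3)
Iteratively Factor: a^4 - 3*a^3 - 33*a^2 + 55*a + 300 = (a + 4)*(a^3 - 7*a^2 - 5*a + 75) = (a - 5)*(a + 4)*(a^2 - 2*a - 15) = (a - 5)^2*(a + 4)*(a + 3)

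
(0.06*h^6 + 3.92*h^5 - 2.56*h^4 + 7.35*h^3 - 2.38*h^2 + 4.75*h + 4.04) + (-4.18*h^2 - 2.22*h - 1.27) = 0.06*h^6 + 3.92*h^5 - 2.56*h^4 + 7.35*h^3 - 6.56*h^2 + 2.53*h + 2.77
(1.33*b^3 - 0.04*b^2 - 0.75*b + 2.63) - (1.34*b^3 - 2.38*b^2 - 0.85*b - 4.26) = -0.01*b^3 + 2.34*b^2 + 0.1*b + 6.89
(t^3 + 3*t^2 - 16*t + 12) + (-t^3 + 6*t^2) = 9*t^2 - 16*t + 12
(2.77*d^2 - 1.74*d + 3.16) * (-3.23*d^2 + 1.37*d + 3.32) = -8.9471*d^4 + 9.4151*d^3 - 3.3942*d^2 - 1.4476*d + 10.4912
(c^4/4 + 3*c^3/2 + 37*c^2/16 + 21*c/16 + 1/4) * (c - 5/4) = c^5/4 + 19*c^4/16 + 7*c^3/16 - 101*c^2/64 - 89*c/64 - 5/16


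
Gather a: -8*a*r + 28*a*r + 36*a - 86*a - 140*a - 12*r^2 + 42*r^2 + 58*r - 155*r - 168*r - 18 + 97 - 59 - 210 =a*(20*r - 190) + 30*r^2 - 265*r - 190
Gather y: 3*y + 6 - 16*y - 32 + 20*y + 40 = 7*y + 14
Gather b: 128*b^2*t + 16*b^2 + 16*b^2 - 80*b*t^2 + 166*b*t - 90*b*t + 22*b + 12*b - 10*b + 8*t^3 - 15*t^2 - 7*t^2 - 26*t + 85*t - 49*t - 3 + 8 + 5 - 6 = b^2*(128*t + 32) + b*(-80*t^2 + 76*t + 24) + 8*t^3 - 22*t^2 + 10*t + 4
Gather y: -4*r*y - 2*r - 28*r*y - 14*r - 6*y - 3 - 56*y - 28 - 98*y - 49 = -16*r + y*(-32*r - 160) - 80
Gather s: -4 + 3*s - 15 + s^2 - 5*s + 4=s^2 - 2*s - 15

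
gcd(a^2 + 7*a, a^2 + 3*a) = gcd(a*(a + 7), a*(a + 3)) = a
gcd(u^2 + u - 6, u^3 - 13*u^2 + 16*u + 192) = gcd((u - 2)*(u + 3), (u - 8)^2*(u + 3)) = u + 3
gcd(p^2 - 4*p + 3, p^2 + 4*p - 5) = p - 1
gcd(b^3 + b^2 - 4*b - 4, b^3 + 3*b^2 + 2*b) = b^2 + 3*b + 2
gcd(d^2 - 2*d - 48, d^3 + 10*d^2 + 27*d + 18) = d + 6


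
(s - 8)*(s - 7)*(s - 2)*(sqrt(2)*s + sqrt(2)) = sqrt(2)*s^4 - 16*sqrt(2)*s^3 + 69*sqrt(2)*s^2 - 26*sqrt(2)*s - 112*sqrt(2)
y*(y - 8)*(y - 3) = y^3 - 11*y^2 + 24*y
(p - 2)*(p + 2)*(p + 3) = p^3 + 3*p^2 - 4*p - 12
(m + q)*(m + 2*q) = m^2 + 3*m*q + 2*q^2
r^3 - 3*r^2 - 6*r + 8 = (r - 4)*(r - 1)*(r + 2)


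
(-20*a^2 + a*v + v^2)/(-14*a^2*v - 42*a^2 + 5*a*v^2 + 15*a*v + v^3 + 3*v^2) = (-20*a^2 + a*v + v^2)/(-14*a^2*v - 42*a^2 + 5*a*v^2 + 15*a*v + v^3 + 3*v^2)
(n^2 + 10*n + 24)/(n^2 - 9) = (n^2 + 10*n + 24)/(n^2 - 9)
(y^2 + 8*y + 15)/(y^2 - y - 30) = (y + 3)/(y - 6)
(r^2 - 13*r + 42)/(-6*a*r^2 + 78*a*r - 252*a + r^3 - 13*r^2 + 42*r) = 1/(-6*a + r)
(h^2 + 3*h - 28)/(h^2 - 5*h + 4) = (h + 7)/(h - 1)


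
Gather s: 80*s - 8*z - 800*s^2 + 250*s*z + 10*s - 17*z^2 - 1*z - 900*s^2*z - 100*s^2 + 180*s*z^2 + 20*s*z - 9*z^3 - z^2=s^2*(-900*z - 900) + s*(180*z^2 + 270*z + 90) - 9*z^3 - 18*z^2 - 9*z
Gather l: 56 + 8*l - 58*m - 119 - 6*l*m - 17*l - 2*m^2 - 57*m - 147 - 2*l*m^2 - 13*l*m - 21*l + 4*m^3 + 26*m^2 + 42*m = l*(-2*m^2 - 19*m - 30) + 4*m^3 + 24*m^2 - 73*m - 210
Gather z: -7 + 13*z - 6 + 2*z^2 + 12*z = 2*z^2 + 25*z - 13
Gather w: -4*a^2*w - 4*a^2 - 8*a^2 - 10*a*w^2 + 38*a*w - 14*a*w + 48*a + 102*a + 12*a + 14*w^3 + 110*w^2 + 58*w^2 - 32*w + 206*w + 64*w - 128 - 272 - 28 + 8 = -12*a^2 + 162*a + 14*w^3 + w^2*(168 - 10*a) + w*(-4*a^2 + 24*a + 238) - 420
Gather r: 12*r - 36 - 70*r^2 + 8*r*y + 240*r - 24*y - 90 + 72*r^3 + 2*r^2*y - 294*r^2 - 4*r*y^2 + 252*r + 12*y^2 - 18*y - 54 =72*r^3 + r^2*(2*y - 364) + r*(-4*y^2 + 8*y + 504) + 12*y^2 - 42*y - 180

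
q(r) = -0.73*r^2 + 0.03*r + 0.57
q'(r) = 0.03 - 1.46*r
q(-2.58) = -4.37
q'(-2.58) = 3.80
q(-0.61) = 0.28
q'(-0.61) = 0.92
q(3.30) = -7.28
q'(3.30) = -4.79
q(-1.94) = -2.24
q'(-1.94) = 2.86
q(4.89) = -16.74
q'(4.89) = -7.11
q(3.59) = -8.73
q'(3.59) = -5.21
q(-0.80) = 0.08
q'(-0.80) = 1.20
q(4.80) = -16.11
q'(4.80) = -6.98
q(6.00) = -25.53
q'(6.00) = -8.73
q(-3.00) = -6.09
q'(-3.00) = 4.41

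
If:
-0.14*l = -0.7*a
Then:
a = 0.2*l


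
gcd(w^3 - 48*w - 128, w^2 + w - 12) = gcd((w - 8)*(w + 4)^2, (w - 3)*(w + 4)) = w + 4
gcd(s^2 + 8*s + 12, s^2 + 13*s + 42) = s + 6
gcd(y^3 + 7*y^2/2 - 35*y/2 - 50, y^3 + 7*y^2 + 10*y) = y + 5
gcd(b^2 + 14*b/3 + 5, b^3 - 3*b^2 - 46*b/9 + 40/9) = b + 5/3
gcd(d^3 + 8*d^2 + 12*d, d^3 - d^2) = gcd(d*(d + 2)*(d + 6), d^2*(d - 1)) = d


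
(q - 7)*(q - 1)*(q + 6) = q^3 - 2*q^2 - 41*q + 42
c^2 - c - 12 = (c - 4)*(c + 3)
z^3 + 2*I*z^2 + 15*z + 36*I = (z - 4*I)*(z + 3*I)^2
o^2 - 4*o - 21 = (o - 7)*(o + 3)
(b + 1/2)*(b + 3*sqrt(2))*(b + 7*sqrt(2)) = b^3 + b^2/2 + 10*sqrt(2)*b^2 + 5*sqrt(2)*b + 42*b + 21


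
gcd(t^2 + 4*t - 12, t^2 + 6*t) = t + 6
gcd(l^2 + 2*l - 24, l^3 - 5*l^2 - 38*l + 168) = l^2 + 2*l - 24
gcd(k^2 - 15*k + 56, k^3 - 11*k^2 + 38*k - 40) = 1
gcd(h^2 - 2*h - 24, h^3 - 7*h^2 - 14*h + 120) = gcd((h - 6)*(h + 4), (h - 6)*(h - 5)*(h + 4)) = h^2 - 2*h - 24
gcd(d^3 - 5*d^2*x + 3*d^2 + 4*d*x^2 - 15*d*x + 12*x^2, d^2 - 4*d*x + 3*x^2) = -d + x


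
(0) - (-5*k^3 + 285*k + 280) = 5*k^3 - 285*k - 280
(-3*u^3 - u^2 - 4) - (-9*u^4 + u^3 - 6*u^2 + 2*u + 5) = 9*u^4 - 4*u^3 + 5*u^2 - 2*u - 9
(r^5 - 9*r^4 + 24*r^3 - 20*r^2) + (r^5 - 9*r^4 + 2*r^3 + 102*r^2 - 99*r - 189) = 2*r^5 - 18*r^4 + 26*r^3 + 82*r^2 - 99*r - 189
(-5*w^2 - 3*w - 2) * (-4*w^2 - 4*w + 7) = 20*w^4 + 32*w^3 - 15*w^2 - 13*w - 14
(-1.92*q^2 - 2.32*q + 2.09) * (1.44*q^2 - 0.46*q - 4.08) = -2.7648*q^4 - 2.4576*q^3 + 11.9104*q^2 + 8.5042*q - 8.5272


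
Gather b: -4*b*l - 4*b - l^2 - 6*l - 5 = b*(-4*l - 4) - l^2 - 6*l - 5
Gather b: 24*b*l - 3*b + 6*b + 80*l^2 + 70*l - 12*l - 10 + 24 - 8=b*(24*l + 3) + 80*l^2 + 58*l + 6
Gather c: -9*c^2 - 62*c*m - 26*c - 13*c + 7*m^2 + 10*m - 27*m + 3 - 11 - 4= -9*c^2 + c*(-62*m - 39) + 7*m^2 - 17*m - 12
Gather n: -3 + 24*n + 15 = 24*n + 12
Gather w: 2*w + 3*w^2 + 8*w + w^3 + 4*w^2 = w^3 + 7*w^2 + 10*w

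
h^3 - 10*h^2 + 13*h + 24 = (h - 8)*(h - 3)*(h + 1)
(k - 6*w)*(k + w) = k^2 - 5*k*w - 6*w^2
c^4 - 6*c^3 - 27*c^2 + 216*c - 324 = (c - 6)*(c - 3)^2*(c + 6)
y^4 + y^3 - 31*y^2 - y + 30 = (y - 5)*(y - 1)*(y + 1)*(y + 6)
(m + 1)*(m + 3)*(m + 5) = m^3 + 9*m^2 + 23*m + 15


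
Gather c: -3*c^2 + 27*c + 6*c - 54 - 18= -3*c^2 + 33*c - 72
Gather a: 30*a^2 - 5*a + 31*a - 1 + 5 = 30*a^2 + 26*a + 4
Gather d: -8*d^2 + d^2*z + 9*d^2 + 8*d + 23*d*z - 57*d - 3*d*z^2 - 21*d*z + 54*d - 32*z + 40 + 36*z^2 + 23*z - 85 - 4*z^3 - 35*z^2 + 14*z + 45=d^2*(z + 1) + d*(-3*z^2 + 2*z + 5) - 4*z^3 + z^2 + 5*z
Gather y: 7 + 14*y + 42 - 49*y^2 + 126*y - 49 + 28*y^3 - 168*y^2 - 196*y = 28*y^3 - 217*y^2 - 56*y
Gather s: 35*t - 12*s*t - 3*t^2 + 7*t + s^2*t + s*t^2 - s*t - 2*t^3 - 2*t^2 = s^2*t + s*(t^2 - 13*t) - 2*t^3 - 5*t^2 + 42*t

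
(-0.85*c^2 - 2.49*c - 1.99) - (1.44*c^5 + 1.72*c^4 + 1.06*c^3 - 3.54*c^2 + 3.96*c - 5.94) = -1.44*c^5 - 1.72*c^4 - 1.06*c^3 + 2.69*c^2 - 6.45*c + 3.95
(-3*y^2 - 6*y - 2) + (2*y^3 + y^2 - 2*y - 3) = 2*y^3 - 2*y^2 - 8*y - 5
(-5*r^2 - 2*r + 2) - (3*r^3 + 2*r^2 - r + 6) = -3*r^3 - 7*r^2 - r - 4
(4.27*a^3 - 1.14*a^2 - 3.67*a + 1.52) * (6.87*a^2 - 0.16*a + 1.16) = 29.3349*a^5 - 8.515*a^4 - 20.0773*a^3 + 9.7072*a^2 - 4.5004*a + 1.7632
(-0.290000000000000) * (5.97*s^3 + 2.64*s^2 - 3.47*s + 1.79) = -1.7313*s^3 - 0.7656*s^2 + 1.0063*s - 0.5191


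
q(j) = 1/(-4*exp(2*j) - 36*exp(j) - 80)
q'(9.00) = 0.00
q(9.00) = 0.00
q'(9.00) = 0.00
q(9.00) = 0.00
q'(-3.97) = 0.00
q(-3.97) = -0.01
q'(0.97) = 0.00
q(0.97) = -0.00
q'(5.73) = 0.00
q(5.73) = -0.00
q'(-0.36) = 0.00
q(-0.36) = -0.01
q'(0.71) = 0.00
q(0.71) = -0.01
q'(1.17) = 0.00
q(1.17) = -0.00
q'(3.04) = 0.00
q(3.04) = -0.00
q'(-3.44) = 0.00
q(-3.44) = -0.01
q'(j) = (8*exp(2*j) + 36*exp(j))/(-4*exp(2*j) - 36*exp(j) - 80)^2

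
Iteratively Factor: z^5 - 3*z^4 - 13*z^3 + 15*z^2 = (z - 1)*(z^4 - 2*z^3 - 15*z^2) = (z - 5)*(z - 1)*(z^3 + 3*z^2) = z*(z - 5)*(z - 1)*(z^2 + 3*z) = z^2*(z - 5)*(z - 1)*(z + 3)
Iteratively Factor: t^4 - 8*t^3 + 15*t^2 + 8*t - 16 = (t + 1)*(t^3 - 9*t^2 + 24*t - 16) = (t - 4)*(t + 1)*(t^2 - 5*t + 4) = (t - 4)^2*(t + 1)*(t - 1)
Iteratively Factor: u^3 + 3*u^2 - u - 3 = (u + 3)*(u^2 - 1) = (u - 1)*(u + 3)*(u + 1)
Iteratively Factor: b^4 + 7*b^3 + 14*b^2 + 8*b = (b + 4)*(b^3 + 3*b^2 + 2*b) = (b + 2)*(b + 4)*(b^2 + b) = b*(b + 2)*(b + 4)*(b + 1)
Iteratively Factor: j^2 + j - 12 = (j - 3)*(j + 4)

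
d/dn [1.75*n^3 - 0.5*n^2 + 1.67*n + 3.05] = 5.25*n^2 - 1.0*n + 1.67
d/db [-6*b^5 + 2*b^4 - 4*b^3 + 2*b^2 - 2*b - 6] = -30*b^4 + 8*b^3 - 12*b^2 + 4*b - 2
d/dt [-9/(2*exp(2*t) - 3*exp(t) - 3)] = (36*exp(t) - 27)*exp(t)/(-2*exp(2*t) + 3*exp(t) + 3)^2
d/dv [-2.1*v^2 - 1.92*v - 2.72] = -4.2*v - 1.92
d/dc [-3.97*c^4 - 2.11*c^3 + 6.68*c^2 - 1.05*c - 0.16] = -15.88*c^3 - 6.33*c^2 + 13.36*c - 1.05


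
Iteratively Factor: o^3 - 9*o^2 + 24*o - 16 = (o - 4)*(o^2 - 5*o + 4) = (o - 4)^2*(o - 1)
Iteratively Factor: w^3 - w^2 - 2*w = (w + 1)*(w^2 - 2*w) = w*(w + 1)*(w - 2)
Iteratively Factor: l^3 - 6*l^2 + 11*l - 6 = (l - 1)*(l^2 - 5*l + 6) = (l - 3)*(l - 1)*(l - 2)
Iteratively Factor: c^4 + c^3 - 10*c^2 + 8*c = (c - 2)*(c^3 + 3*c^2 - 4*c) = (c - 2)*(c - 1)*(c^2 + 4*c) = (c - 2)*(c - 1)*(c + 4)*(c)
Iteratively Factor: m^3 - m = (m + 1)*(m^2 - m) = (m - 1)*(m + 1)*(m)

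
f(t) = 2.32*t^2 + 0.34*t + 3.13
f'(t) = 4.64*t + 0.34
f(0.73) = 4.61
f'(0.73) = 3.73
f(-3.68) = 33.30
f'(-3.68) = -16.74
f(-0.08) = 3.12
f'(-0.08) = -0.03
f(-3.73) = 34.14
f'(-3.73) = -16.97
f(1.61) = 9.69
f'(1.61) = 7.81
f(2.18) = 14.90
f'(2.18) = 10.46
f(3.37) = 30.62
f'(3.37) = 15.98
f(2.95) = 24.32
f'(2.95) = 14.03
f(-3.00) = 22.99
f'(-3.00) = -13.58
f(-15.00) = 520.03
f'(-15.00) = -69.26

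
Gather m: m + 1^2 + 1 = m + 2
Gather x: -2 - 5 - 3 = -10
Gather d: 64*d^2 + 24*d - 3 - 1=64*d^2 + 24*d - 4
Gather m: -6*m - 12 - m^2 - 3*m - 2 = -m^2 - 9*m - 14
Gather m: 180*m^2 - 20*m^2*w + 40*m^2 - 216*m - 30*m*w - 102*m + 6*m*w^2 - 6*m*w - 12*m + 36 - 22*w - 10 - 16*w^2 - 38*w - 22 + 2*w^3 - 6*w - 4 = m^2*(220 - 20*w) + m*(6*w^2 - 36*w - 330) + 2*w^3 - 16*w^2 - 66*w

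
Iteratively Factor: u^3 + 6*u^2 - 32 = (u + 4)*(u^2 + 2*u - 8) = (u + 4)^2*(u - 2)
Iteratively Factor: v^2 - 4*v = (v - 4)*(v)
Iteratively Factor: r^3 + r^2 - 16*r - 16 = (r + 4)*(r^2 - 3*r - 4) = (r + 1)*(r + 4)*(r - 4)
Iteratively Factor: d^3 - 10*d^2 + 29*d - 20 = (d - 5)*(d^2 - 5*d + 4) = (d - 5)*(d - 1)*(d - 4)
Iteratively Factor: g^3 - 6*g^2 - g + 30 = (g - 5)*(g^2 - g - 6) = (g - 5)*(g + 2)*(g - 3)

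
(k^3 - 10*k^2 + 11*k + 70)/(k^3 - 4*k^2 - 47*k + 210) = (k^2 - 5*k - 14)/(k^2 + k - 42)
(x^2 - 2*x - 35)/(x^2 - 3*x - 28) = (x + 5)/(x + 4)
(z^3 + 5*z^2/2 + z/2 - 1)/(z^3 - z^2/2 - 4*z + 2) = (z + 1)/(z - 2)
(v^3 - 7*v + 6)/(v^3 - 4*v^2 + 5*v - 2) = (v + 3)/(v - 1)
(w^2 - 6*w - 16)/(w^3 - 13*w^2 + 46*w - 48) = (w + 2)/(w^2 - 5*w + 6)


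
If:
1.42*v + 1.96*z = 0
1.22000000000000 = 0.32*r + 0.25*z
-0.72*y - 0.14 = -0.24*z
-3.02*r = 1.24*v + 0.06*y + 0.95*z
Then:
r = 0.91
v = -5.12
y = 1.04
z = 3.71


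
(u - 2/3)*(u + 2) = u^2 + 4*u/3 - 4/3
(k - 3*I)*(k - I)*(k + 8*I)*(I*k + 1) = I*k^4 - 3*k^3 + 33*I*k^2 + 53*k - 24*I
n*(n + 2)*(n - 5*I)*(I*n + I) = I*n^4 + 5*n^3 + 3*I*n^3 + 15*n^2 + 2*I*n^2 + 10*n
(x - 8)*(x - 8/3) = x^2 - 32*x/3 + 64/3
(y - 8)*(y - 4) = y^2 - 12*y + 32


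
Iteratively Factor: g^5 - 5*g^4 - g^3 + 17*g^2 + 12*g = (g + 1)*(g^4 - 6*g^3 + 5*g^2 + 12*g) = g*(g + 1)*(g^3 - 6*g^2 + 5*g + 12) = g*(g + 1)^2*(g^2 - 7*g + 12) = g*(g - 3)*(g + 1)^2*(g - 4)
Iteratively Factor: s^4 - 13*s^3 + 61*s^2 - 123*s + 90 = (s - 3)*(s^3 - 10*s^2 + 31*s - 30) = (s - 3)*(s - 2)*(s^2 - 8*s + 15) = (s - 5)*(s - 3)*(s - 2)*(s - 3)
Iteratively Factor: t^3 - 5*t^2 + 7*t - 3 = (t - 1)*(t^2 - 4*t + 3) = (t - 1)^2*(t - 3)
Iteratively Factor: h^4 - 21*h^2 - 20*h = (h + 1)*(h^3 - h^2 - 20*h) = (h - 5)*(h + 1)*(h^2 + 4*h) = h*(h - 5)*(h + 1)*(h + 4)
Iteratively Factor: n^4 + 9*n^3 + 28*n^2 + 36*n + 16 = (n + 2)*(n^3 + 7*n^2 + 14*n + 8) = (n + 1)*(n + 2)*(n^2 + 6*n + 8) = (n + 1)*(n + 2)^2*(n + 4)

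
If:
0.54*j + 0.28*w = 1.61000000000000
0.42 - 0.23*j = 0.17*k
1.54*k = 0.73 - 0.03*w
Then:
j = 1.52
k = 0.42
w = 2.83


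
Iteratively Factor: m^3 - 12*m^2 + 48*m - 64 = (m - 4)*(m^2 - 8*m + 16) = (m - 4)^2*(m - 4)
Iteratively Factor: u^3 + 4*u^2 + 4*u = (u + 2)*(u^2 + 2*u) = (u + 2)^2*(u)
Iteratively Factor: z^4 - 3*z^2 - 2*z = (z - 2)*(z^3 + 2*z^2 + z) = z*(z - 2)*(z^2 + 2*z + 1) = z*(z - 2)*(z + 1)*(z + 1)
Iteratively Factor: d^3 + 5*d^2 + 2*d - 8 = (d - 1)*(d^2 + 6*d + 8) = (d - 1)*(d + 2)*(d + 4)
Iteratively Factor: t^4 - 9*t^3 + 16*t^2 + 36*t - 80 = (t - 4)*(t^3 - 5*t^2 - 4*t + 20) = (t - 4)*(t + 2)*(t^2 - 7*t + 10) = (t - 5)*(t - 4)*(t + 2)*(t - 2)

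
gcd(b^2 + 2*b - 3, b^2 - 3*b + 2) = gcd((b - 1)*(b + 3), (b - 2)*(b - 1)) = b - 1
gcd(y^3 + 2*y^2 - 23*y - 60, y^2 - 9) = y + 3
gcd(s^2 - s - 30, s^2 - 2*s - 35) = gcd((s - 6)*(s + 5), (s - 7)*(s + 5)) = s + 5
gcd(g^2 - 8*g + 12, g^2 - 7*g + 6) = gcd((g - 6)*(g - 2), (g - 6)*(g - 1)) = g - 6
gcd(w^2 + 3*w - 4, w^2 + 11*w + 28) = w + 4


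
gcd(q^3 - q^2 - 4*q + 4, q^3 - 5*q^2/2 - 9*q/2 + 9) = q + 2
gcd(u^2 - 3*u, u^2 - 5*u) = u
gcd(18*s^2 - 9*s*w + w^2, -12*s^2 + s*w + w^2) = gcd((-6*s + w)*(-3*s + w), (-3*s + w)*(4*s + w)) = 3*s - w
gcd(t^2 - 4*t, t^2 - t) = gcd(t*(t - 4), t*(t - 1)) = t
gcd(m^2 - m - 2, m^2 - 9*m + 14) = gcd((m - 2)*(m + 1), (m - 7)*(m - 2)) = m - 2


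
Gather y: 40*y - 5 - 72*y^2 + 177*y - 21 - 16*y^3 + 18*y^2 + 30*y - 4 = -16*y^3 - 54*y^2 + 247*y - 30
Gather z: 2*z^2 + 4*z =2*z^2 + 4*z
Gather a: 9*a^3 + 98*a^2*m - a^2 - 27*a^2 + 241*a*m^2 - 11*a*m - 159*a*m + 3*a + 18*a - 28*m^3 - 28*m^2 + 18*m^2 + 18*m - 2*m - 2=9*a^3 + a^2*(98*m - 28) + a*(241*m^2 - 170*m + 21) - 28*m^3 - 10*m^2 + 16*m - 2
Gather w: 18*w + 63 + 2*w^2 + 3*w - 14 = 2*w^2 + 21*w + 49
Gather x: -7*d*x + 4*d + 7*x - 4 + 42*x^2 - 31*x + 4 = 4*d + 42*x^2 + x*(-7*d - 24)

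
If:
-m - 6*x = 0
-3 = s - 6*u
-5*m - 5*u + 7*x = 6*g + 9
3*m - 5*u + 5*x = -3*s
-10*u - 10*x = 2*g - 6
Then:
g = -453/299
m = -189/299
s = 534/299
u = 477/598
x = 63/598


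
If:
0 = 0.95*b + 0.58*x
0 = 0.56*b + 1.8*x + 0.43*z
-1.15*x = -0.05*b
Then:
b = 0.00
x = 0.00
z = 0.00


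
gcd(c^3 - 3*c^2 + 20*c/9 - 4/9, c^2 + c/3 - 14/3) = c - 2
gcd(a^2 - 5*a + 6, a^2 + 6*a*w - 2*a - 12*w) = a - 2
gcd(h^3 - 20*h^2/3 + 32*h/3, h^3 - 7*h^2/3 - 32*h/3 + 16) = h - 4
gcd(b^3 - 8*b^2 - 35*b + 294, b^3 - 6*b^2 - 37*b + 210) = b^2 - b - 42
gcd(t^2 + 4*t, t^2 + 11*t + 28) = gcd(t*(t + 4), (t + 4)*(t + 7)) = t + 4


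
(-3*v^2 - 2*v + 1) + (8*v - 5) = -3*v^2 + 6*v - 4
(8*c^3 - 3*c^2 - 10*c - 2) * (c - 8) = 8*c^4 - 67*c^3 + 14*c^2 + 78*c + 16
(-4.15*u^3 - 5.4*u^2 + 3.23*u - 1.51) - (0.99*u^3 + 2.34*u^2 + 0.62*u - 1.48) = -5.14*u^3 - 7.74*u^2 + 2.61*u - 0.03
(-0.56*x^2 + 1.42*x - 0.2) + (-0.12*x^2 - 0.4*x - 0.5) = -0.68*x^2 + 1.02*x - 0.7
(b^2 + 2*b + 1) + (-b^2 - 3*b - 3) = -b - 2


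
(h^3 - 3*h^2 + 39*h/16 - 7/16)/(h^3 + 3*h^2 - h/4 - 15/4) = (16*h^2 - 32*h + 7)/(4*(4*h^2 + 16*h + 15))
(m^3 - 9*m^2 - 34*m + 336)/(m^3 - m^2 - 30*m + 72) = (m^2 - 15*m + 56)/(m^2 - 7*m + 12)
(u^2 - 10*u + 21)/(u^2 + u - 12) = (u - 7)/(u + 4)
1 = 1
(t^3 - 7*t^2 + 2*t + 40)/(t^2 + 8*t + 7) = (t^3 - 7*t^2 + 2*t + 40)/(t^2 + 8*t + 7)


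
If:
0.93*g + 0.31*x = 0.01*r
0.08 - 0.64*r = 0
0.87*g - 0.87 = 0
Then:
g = 1.00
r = 0.12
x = -3.00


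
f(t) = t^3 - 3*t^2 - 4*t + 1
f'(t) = 3*t^2 - 6*t - 4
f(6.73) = 143.02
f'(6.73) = 91.50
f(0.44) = -1.26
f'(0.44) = -6.06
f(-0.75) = 1.89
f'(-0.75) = 2.19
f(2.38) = -12.03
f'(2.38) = -1.29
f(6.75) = 144.86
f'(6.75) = 92.19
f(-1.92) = -9.46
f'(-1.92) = 18.58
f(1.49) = -8.31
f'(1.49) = -6.28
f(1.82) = -10.19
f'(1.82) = -4.98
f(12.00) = 1249.00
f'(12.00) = 356.00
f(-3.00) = -41.00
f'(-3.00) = 41.00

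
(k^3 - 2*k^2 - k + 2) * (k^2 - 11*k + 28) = k^5 - 13*k^4 + 49*k^3 - 43*k^2 - 50*k + 56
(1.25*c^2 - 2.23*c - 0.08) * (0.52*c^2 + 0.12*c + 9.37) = 0.65*c^4 - 1.0096*c^3 + 11.4033*c^2 - 20.9047*c - 0.7496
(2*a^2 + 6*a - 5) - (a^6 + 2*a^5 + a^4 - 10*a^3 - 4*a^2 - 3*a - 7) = -a^6 - 2*a^5 - a^4 + 10*a^3 + 6*a^2 + 9*a + 2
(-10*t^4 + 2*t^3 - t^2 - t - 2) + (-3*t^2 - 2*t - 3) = -10*t^4 + 2*t^3 - 4*t^2 - 3*t - 5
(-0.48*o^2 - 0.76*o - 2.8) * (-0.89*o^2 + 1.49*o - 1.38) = 0.4272*o^4 - 0.0387999999999999*o^3 + 2.022*o^2 - 3.1232*o + 3.864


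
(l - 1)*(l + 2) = l^2 + l - 2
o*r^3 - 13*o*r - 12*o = (r - 4)*(r + 3)*(o*r + o)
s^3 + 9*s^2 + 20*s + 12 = (s + 1)*(s + 2)*(s + 6)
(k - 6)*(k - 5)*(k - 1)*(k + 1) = k^4 - 11*k^3 + 29*k^2 + 11*k - 30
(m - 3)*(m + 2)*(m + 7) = m^3 + 6*m^2 - 13*m - 42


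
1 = 1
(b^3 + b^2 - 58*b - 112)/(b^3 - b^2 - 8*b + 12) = (b^3 + b^2 - 58*b - 112)/(b^3 - b^2 - 8*b + 12)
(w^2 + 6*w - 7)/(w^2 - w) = (w + 7)/w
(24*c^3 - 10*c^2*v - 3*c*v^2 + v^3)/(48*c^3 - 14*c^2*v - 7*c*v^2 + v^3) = (-4*c + v)/(-8*c + v)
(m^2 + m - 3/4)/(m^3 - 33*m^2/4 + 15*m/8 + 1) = 2*(2*m + 3)/(4*m^2 - 31*m - 8)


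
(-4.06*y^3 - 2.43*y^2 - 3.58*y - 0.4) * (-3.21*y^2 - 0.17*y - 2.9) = 13.0326*y^5 + 8.4905*y^4 + 23.6789*y^3 + 8.9396*y^2 + 10.45*y + 1.16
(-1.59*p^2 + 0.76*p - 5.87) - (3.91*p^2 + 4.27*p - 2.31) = -5.5*p^2 - 3.51*p - 3.56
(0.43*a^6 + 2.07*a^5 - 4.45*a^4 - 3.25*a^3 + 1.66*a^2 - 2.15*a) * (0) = 0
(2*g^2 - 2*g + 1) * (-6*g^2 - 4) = -12*g^4 + 12*g^3 - 14*g^2 + 8*g - 4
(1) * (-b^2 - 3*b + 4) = -b^2 - 3*b + 4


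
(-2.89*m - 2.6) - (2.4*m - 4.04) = 1.44 - 5.29*m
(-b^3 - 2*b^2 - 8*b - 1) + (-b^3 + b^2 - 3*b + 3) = -2*b^3 - b^2 - 11*b + 2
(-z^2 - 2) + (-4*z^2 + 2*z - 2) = -5*z^2 + 2*z - 4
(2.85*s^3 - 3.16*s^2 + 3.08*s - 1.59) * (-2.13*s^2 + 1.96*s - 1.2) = -6.0705*s^5 + 12.3168*s^4 - 16.174*s^3 + 13.2155*s^2 - 6.8124*s + 1.908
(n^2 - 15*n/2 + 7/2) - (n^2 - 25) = 57/2 - 15*n/2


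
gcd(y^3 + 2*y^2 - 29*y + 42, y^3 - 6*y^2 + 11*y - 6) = y^2 - 5*y + 6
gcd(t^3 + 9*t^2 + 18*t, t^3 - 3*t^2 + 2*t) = t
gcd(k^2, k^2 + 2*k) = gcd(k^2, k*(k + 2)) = k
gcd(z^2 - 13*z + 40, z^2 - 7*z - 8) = z - 8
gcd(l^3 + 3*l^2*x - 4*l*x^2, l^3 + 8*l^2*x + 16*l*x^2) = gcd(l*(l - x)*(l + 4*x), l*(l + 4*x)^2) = l^2 + 4*l*x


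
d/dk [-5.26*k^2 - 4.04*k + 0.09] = -10.52*k - 4.04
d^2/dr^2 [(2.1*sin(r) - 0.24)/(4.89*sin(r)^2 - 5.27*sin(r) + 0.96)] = (-50.2154099999999*sin(r)^5 - 31.1620140000001*sin(r)^4 + 141.025644*sin(r)^3 - 42.8988719999999*sin(r)^2 - 22.76136*sin(r) + 10.17096)/(116.930169*sin(r)^6 - 378.050301*sin(r)^5 + 476.295291*sin(r)^4 - 294.800111*sin(r)^3 + 93.505824*sin(r)^2 - 14.570496*sin(r) + 0.884736)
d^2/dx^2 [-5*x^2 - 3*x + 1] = -10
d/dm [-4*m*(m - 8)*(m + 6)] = -12*m^2 + 16*m + 192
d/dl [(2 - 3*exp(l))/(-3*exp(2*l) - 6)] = (-exp(2*l) + 4*exp(l)/3 + 2)*exp(l)/(exp(4*l) + 4*exp(2*l) + 4)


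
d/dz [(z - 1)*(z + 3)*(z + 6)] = 3*z^2 + 16*z + 9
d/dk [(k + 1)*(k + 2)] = 2*k + 3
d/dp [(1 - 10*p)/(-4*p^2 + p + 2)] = (40*p^2 - 10*p - (8*p - 1)*(10*p - 1) - 20)/(-4*p^2 + p + 2)^2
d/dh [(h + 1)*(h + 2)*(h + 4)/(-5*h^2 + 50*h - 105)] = (-h^4 + 20*h^3 + 21*h^2 - 278*h - 374)/(5*(h^4 - 20*h^3 + 142*h^2 - 420*h + 441))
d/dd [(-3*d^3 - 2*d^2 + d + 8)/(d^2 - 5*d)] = (-3*d^4 + 30*d^3 + 9*d^2 - 16*d + 40)/(d^2*(d^2 - 10*d + 25))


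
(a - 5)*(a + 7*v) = a^2 + 7*a*v - 5*a - 35*v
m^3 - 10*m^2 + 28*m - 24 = (m - 6)*(m - 2)^2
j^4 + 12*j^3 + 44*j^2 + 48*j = j*(j + 2)*(j + 4)*(j + 6)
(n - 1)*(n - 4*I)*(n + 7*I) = n^3 - n^2 + 3*I*n^2 + 28*n - 3*I*n - 28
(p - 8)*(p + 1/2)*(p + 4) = p^3 - 7*p^2/2 - 34*p - 16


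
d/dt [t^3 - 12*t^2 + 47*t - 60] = 3*t^2 - 24*t + 47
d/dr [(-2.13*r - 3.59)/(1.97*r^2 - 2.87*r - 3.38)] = (4.1961*r^2 + 14.1446*r - 3.1039)/(3.8809*r^4 - 11.3078*r^3 - 5.0803*r^2 + 19.4012*r + 11.4244)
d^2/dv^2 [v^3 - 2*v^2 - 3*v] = 6*v - 4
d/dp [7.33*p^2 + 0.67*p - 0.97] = 14.66*p + 0.67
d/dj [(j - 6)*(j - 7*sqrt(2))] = 2*j - 7*sqrt(2) - 6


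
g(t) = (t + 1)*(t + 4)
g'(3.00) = 11.00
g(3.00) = 28.00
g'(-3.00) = -1.00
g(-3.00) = -2.00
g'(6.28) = 17.56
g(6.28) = 74.84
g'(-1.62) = 1.76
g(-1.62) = -1.48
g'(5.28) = 15.56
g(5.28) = 58.28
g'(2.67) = 10.34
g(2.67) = 24.48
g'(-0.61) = 3.78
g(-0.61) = 1.32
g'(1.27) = 7.54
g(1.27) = 11.96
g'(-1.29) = 2.42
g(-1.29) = -0.79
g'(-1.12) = 2.76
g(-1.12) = -0.35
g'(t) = 2*t + 5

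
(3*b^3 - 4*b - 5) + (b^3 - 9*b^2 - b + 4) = 4*b^3 - 9*b^2 - 5*b - 1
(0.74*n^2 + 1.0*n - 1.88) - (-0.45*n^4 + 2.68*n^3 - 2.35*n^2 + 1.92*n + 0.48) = 0.45*n^4 - 2.68*n^3 + 3.09*n^2 - 0.92*n - 2.36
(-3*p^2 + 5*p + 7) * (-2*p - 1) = 6*p^3 - 7*p^2 - 19*p - 7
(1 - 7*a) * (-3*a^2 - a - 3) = 21*a^3 + 4*a^2 + 20*a - 3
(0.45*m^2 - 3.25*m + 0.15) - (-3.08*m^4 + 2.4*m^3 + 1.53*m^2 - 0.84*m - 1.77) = 3.08*m^4 - 2.4*m^3 - 1.08*m^2 - 2.41*m + 1.92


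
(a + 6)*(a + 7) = a^2 + 13*a + 42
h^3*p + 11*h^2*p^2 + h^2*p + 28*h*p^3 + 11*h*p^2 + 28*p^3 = (h + 4*p)*(h + 7*p)*(h*p + p)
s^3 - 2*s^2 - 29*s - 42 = (s - 7)*(s + 2)*(s + 3)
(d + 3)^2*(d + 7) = d^3 + 13*d^2 + 51*d + 63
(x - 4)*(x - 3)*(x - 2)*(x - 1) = x^4 - 10*x^3 + 35*x^2 - 50*x + 24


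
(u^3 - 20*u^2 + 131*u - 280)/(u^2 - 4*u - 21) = (u^2 - 13*u + 40)/(u + 3)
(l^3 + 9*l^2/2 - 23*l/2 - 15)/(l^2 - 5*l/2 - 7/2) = (2*l^2 + 7*l - 30)/(2*l - 7)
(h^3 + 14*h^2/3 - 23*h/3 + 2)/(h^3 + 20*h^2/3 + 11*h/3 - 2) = (h - 1)/(h + 1)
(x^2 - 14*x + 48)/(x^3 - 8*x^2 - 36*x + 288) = 1/(x + 6)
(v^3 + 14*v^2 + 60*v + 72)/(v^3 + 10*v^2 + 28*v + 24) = (v + 6)/(v + 2)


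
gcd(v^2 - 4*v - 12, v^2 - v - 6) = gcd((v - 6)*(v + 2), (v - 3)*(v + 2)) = v + 2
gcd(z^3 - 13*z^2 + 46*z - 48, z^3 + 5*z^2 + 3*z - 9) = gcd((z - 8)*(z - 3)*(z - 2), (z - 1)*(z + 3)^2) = 1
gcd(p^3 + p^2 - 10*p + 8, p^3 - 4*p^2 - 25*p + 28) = p^2 + 3*p - 4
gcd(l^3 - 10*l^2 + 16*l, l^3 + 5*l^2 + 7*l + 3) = 1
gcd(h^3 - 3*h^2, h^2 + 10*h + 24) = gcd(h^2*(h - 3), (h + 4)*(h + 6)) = 1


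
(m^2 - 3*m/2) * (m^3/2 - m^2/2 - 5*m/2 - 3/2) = m^5/2 - 5*m^4/4 - 7*m^3/4 + 9*m^2/4 + 9*m/4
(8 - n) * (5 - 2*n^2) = 2*n^3 - 16*n^2 - 5*n + 40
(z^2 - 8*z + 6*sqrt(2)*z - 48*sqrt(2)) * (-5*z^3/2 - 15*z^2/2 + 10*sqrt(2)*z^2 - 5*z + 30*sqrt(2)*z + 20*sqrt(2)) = -5*z^5/2 - 5*sqrt(2)*z^4 + 25*z^4/2 + 25*sqrt(2)*z^3 + 175*z^3 - 560*z^2 + 110*sqrt(2)*z^2 - 2640*z + 80*sqrt(2)*z - 1920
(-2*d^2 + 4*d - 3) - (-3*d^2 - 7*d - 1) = d^2 + 11*d - 2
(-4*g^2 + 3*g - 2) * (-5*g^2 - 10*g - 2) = 20*g^4 + 25*g^3 - 12*g^2 + 14*g + 4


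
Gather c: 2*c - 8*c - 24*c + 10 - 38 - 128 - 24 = -30*c - 180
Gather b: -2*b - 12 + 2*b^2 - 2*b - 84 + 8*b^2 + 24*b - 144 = 10*b^2 + 20*b - 240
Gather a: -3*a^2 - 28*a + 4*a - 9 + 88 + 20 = -3*a^2 - 24*a + 99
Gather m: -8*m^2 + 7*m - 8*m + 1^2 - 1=-8*m^2 - m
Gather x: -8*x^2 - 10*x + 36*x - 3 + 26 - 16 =-8*x^2 + 26*x + 7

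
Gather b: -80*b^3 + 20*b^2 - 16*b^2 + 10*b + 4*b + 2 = -80*b^3 + 4*b^2 + 14*b + 2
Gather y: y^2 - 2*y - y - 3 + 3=y^2 - 3*y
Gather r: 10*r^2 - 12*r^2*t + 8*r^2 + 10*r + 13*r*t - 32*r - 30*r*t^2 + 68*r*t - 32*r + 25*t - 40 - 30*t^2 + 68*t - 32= r^2*(18 - 12*t) + r*(-30*t^2 + 81*t - 54) - 30*t^2 + 93*t - 72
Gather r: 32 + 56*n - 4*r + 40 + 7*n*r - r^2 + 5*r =56*n - r^2 + r*(7*n + 1) + 72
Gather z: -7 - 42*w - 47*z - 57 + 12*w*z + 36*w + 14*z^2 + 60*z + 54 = -6*w + 14*z^2 + z*(12*w + 13) - 10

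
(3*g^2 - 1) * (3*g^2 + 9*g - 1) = 9*g^4 + 27*g^3 - 6*g^2 - 9*g + 1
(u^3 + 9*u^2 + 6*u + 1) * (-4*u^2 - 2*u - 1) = -4*u^5 - 38*u^4 - 43*u^3 - 25*u^2 - 8*u - 1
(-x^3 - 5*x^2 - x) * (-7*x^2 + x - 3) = 7*x^5 + 34*x^4 + 5*x^3 + 14*x^2 + 3*x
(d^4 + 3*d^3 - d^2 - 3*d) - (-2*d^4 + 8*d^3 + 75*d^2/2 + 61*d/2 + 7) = 3*d^4 - 5*d^3 - 77*d^2/2 - 67*d/2 - 7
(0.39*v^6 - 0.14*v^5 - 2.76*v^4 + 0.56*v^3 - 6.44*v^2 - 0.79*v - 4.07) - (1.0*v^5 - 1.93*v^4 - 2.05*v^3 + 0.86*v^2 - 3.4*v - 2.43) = 0.39*v^6 - 1.14*v^5 - 0.83*v^4 + 2.61*v^3 - 7.3*v^2 + 2.61*v - 1.64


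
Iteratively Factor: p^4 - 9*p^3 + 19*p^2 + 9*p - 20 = (p + 1)*(p^3 - 10*p^2 + 29*p - 20) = (p - 4)*(p + 1)*(p^2 - 6*p + 5) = (p - 5)*(p - 4)*(p + 1)*(p - 1)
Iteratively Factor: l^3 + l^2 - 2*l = (l - 1)*(l^2 + 2*l) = (l - 1)*(l + 2)*(l)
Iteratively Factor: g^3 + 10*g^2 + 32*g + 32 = (g + 2)*(g^2 + 8*g + 16) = (g + 2)*(g + 4)*(g + 4)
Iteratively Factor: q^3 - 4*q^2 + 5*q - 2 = (q - 1)*(q^2 - 3*q + 2) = (q - 1)^2*(q - 2)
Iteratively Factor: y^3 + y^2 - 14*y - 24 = (y + 2)*(y^2 - y - 12) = (y - 4)*(y + 2)*(y + 3)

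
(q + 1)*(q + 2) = q^2 + 3*q + 2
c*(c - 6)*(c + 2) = c^3 - 4*c^2 - 12*c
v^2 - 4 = (v - 2)*(v + 2)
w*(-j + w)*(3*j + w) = -3*j^2*w + 2*j*w^2 + w^3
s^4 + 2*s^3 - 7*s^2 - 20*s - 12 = (s - 3)*(s + 1)*(s + 2)^2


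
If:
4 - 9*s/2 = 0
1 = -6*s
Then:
No Solution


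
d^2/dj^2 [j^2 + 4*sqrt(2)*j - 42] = 2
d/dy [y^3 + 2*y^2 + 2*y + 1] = 3*y^2 + 4*y + 2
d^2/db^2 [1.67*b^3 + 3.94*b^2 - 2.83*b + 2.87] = 10.02*b + 7.88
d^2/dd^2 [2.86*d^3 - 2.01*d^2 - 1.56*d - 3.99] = 17.16*d - 4.02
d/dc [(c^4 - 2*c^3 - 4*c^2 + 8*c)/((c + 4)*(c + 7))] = (2*c^5 + 31*c^4 + 68*c^3 - 220*c^2 - 224*c + 224)/(c^4 + 22*c^3 + 177*c^2 + 616*c + 784)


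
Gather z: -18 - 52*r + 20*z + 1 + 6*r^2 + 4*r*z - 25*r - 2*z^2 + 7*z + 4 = 6*r^2 - 77*r - 2*z^2 + z*(4*r + 27) - 13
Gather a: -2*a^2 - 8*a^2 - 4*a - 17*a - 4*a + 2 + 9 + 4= -10*a^2 - 25*a + 15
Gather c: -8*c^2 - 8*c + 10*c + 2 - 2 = -8*c^2 + 2*c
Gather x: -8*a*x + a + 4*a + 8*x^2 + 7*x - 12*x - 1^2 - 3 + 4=5*a + 8*x^2 + x*(-8*a - 5)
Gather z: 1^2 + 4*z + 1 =4*z + 2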